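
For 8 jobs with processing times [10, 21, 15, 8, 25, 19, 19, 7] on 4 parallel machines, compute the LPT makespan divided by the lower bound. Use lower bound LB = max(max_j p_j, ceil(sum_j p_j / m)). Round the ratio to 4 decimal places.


LPT order: [25, 21, 19, 19, 15, 10, 8, 7]
Machine loads after assignment: [32, 29, 34, 29]
LPT makespan = 34
Lower bound = max(max_job, ceil(total/4)) = max(25, 31) = 31
Ratio = 34 / 31 = 1.0968

1.0968


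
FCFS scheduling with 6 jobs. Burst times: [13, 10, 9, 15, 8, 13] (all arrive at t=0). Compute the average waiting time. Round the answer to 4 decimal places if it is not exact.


FCFS order (as given): [13, 10, 9, 15, 8, 13]
Waiting times:
  Job 1: wait = 0
  Job 2: wait = 13
  Job 3: wait = 23
  Job 4: wait = 32
  Job 5: wait = 47
  Job 6: wait = 55
Sum of waiting times = 170
Average waiting time = 170/6 = 28.3333

28.3333


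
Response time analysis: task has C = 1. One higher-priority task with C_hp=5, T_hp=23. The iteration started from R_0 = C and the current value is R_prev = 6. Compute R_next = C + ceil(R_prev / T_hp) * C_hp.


R_next = C + ceil(R_prev / T_hp) * C_hp
ceil(6 / 23) = ceil(0.2609) = 1
Interference = 1 * 5 = 5
R_next = 1 + 5 = 6
R_next = R_prev, so the iteration has converged (response time = 6).

6


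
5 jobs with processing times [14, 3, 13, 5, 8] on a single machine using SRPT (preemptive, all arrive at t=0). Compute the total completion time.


Since all jobs arrive at t=0, SRPT equals SPT ordering.
SPT order: [3, 5, 8, 13, 14]
Completion times:
  Job 1: p=3, C=3
  Job 2: p=5, C=8
  Job 3: p=8, C=16
  Job 4: p=13, C=29
  Job 5: p=14, C=43
Total completion time = 3 + 8 + 16 + 29 + 43 = 99

99


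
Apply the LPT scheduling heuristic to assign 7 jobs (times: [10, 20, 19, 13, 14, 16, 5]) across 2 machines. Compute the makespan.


Sort jobs in decreasing order (LPT): [20, 19, 16, 14, 13, 10, 5]
Assign each job to the least loaded machine:
  Machine 1: jobs [20, 14, 13], load = 47
  Machine 2: jobs [19, 16, 10, 5], load = 50
Makespan = max load = 50

50


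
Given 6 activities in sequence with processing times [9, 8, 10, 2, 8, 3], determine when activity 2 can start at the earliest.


Activity 2 starts after activities 1 through 1 complete.
Predecessor durations: [9]
ES = 9 = 9

9


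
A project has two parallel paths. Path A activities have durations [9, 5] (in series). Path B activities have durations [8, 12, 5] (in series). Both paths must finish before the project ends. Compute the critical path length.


Path A total = 9 + 5 = 14
Path B total = 8 + 12 + 5 = 25
Critical path = longest path = max(14, 25) = 25

25


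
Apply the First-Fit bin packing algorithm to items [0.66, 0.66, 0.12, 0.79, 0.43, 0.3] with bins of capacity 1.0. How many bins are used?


Place items sequentially using First-Fit:
  Item 0.66 -> new Bin 1
  Item 0.66 -> new Bin 2
  Item 0.12 -> Bin 1 (now 0.78)
  Item 0.79 -> new Bin 3
  Item 0.43 -> new Bin 4
  Item 0.3 -> Bin 2 (now 0.96)
Total bins used = 4

4


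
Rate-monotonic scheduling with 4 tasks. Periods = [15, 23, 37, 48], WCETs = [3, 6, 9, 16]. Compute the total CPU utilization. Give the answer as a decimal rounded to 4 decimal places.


Compute individual utilizations (exact fractions):
  Task 1: C/T = 3/15 = 1/5 (approx. 0.2)
  Task 2: C/T = 6/23 (approx. 0.2609)
  Task 3: C/T = 9/37 (approx. 0.2432)
  Task 4: C/T = 16/48 = 1/3 (approx. 0.3333)
Total utilization U = 1/5 + 6/23 + 9/37 + 1/3 = 13243/12765
Rounded to 4 decimal places: U = 1.0374
RM (Liu & Layland) bound for 4 tasks = 0.756828; compare with U = 13243/12765 (approx. 1.037446)
U > 1, so the task set is not schedulable (processor overloaded).

1.0374


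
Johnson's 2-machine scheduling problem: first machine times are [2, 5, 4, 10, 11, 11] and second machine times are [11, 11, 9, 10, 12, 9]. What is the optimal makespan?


Apply Johnson's rule:
  Group 1 (a <= b): [(1, 2, 11), (3, 4, 9), (2, 5, 11), (4, 10, 10), (5, 11, 12)]
  Group 2 (a > b): [(6, 11, 9)]
Optimal job order: [1, 3, 2, 4, 5, 6]
Schedule:
  Job 1: M1 done at 2, M2 done at 13
  Job 3: M1 done at 6, M2 done at 22
  Job 2: M1 done at 11, M2 done at 33
  Job 4: M1 done at 21, M2 done at 43
  Job 5: M1 done at 32, M2 done at 55
  Job 6: M1 done at 43, M2 done at 64
Makespan = 64

64


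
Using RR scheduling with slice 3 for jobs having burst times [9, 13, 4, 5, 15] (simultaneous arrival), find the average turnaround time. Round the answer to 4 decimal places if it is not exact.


Time quantum = 3
Execution trace:
  J1 runs 3 units, time = 3
  J2 runs 3 units, time = 6
  J3 runs 3 units, time = 9
  J4 runs 3 units, time = 12
  J5 runs 3 units, time = 15
  J1 runs 3 units, time = 18
  J2 runs 3 units, time = 21
  J3 runs 1 units, time = 22
  J4 runs 2 units, time = 24
  J5 runs 3 units, time = 27
  J1 runs 3 units, time = 30
  J2 runs 3 units, time = 33
  J5 runs 3 units, time = 36
  J2 runs 3 units, time = 39
  J5 runs 3 units, time = 42
  J2 runs 1 units, time = 43
  J5 runs 3 units, time = 46
Finish times: [30, 43, 22, 24, 46]
Average turnaround = 165/5 = 33.0

33.0


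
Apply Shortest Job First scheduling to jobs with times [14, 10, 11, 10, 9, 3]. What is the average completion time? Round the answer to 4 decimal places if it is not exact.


SJF order (ascending): [3, 9, 10, 10, 11, 14]
Completion times:
  Job 1: burst=3, C=3
  Job 2: burst=9, C=12
  Job 3: burst=10, C=22
  Job 4: burst=10, C=32
  Job 5: burst=11, C=43
  Job 6: burst=14, C=57
Average completion = 169/6 = 28.1667

28.1667


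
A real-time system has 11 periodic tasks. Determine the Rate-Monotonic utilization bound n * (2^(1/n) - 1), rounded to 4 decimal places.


Compute 2^(1/11) = 1.0650410894
Subtract 1: 1.0650410894 - 1 = 0.0650410894
Multiply by n: 11 * 0.0650410894 = 0.7154519834
Round to 4 dp: 0.7155

0.7155


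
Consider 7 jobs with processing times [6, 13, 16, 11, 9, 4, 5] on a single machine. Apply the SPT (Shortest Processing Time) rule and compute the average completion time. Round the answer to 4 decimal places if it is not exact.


Sort jobs by processing time (SPT order): [4, 5, 6, 9, 11, 13, 16]
Compute completion times sequentially:
  Job 1: processing = 4, completes at 4
  Job 2: processing = 5, completes at 9
  Job 3: processing = 6, completes at 15
  Job 4: processing = 9, completes at 24
  Job 5: processing = 11, completes at 35
  Job 6: processing = 13, completes at 48
  Job 7: processing = 16, completes at 64
Sum of completion times = 199
Average completion time = 199/7 = 28.4286

28.4286


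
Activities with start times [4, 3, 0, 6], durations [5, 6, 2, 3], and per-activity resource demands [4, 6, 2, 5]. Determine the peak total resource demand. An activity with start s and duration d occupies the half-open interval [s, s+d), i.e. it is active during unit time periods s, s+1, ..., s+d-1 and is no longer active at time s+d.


Each activity i is active on [start_i, start_i + duration_i).
Compute total resource usage per time slot:
  t=0: active resources = [2], total = 2
  t=1: active resources = [2], total = 2
  t=2: active resources = [], total = 0
  t=3: active resources = [6], total = 6
  t=4: active resources = [4, 6], total = 10
  t=5: active resources = [4, 6], total = 10
  t=6: active resources = [4, 6, 5], total = 15
  t=7: active resources = [4, 6, 5], total = 15
  t=8: active resources = [4, 6, 5], total = 15
Peak resource demand = 15

15


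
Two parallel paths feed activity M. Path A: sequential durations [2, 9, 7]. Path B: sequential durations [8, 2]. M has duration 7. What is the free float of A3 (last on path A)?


ES(A3) = sum of predecessors on chain A = 11
EF(A3) = ES + duration = 11 + 7 = 18
Successor of A3 is M. ES(M) = max(sum(A), sum(B)) = max(18, 10) = 18
Free float = ES(successor) - EF(current) = 18 - 18 = 0

0


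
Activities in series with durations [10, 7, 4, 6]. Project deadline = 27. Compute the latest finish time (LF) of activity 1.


LF(activity 1) = deadline - sum of successor durations
Successors: activities 2 through 4 with durations [7, 4, 6]
Sum of successor durations = 17
LF = 27 - 17 = 10

10


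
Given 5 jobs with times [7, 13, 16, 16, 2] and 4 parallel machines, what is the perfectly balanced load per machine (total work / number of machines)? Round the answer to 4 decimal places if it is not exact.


Total processing time = 7 + 13 + 16 + 16 + 2 = 54
Number of machines = 4
Ideal balanced load = 54 / 4 = 13.5

13.5


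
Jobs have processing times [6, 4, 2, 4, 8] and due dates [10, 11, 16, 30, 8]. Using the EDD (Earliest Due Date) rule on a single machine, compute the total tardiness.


Sort by due date (EDD order): [(8, 8), (6, 10), (4, 11), (2, 16), (4, 30)]
Compute completion times and tardiness:
  Job 1: p=8, d=8, C=8, tardiness=max(0,8-8)=0
  Job 2: p=6, d=10, C=14, tardiness=max(0,14-10)=4
  Job 3: p=4, d=11, C=18, tardiness=max(0,18-11)=7
  Job 4: p=2, d=16, C=20, tardiness=max(0,20-16)=4
  Job 5: p=4, d=30, C=24, tardiness=max(0,24-30)=0
Total tardiness = 15

15


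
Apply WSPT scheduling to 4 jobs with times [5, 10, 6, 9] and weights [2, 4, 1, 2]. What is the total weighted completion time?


Compute p/w ratios and sort ascending (WSPT): [(5, 2), (10, 4), (9, 2), (6, 1)]
Compute weighted completion times:
  Job (p=5,w=2): C=5, w*C=2*5=10
  Job (p=10,w=4): C=15, w*C=4*15=60
  Job (p=9,w=2): C=24, w*C=2*24=48
  Job (p=6,w=1): C=30, w*C=1*30=30
Total weighted completion time = 148

148


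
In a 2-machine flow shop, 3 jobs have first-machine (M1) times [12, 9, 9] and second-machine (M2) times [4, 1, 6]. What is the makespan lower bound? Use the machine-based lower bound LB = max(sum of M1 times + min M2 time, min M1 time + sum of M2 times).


LB1 = sum(M1 times) + min(M2 times) = 30 + 1 = 31
LB2 = min(M1 times) + sum(M2 times) = 9 + 11 = 20
Lower bound = max(LB1, LB2) = max(31, 20) = 31

31


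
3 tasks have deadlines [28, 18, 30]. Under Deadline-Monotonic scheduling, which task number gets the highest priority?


Sort tasks by relative deadline (ascending):
  Task 2: deadline = 18
  Task 1: deadline = 28
  Task 3: deadline = 30
Priority order (highest first): [2, 1, 3]
Highest priority task = 2

2


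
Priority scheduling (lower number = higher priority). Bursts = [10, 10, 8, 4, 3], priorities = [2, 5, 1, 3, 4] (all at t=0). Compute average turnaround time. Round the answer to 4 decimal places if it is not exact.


Sort by priority (ascending = highest first):
Order: [(1, 8), (2, 10), (3, 4), (4, 3), (5, 10)]
Completion times:
  Priority 1, burst=8, C=8
  Priority 2, burst=10, C=18
  Priority 3, burst=4, C=22
  Priority 4, burst=3, C=25
  Priority 5, burst=10, C=35
Average turnaround = 108/5 = 21.6

21.6


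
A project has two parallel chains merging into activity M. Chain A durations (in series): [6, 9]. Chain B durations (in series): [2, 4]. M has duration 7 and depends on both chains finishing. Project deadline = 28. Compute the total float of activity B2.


Forward pass: ES(B2) = sum of predecessors on chain B = 2
EF = ES + duration = 2 + 4 = 6
Backward pass: LF(M) = deadline = 28; LS(M) = 28 - 7 = 21
LF(B2) = LS(M) - sum(successors on chain B) = 21 - 0 = 21
LS = LF - duration = 21 - 4 = 17
Total float = LS - ES = 17 - 2 = 15

15


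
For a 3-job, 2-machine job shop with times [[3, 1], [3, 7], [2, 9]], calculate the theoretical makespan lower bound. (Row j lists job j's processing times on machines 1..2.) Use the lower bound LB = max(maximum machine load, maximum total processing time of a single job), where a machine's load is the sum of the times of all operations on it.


Machine loads:
  Machine 1: 3 + 3 + 2 = 8
  Machine 2: 1 + 7 + 9 = 17
Max machine load = 17
Job totals:
  Job 1: 4
  Job 2: 10
  Job 3: 11
Max job total = 11
Lower bound = max(17, 11) = 17

17


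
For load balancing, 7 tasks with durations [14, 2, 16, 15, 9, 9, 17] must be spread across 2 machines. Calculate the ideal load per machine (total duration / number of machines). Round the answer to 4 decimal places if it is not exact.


Total processing time = 14 + 2 + 16 + 15 + 9 + 9 + 17 = 82
Number of machines = 2
Ideal balanced load = 82 / 2 = 41.0

41.0


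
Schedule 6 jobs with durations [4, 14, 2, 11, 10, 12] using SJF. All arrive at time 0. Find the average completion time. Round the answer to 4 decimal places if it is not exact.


SJF order (ascending): [2, 4, 10, 11, 12, 14]
Completion times:
  Job 1: burst=2, C=2
  Job 2: burst=4, C=6
  Job 3: burst=10, C=16
  Job 4: burst=11, C=27
  Job 5: burst=12, C=39
  Job 6: burst=14, C=53
Average completion = 143/6 = 23.8333

23.8333


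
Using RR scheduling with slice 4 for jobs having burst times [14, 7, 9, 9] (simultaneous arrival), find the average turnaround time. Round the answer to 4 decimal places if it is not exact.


Time quantum = 4
Execution trace:
  J1 runs 4 units, time = 4
  J2 runs 4 units, time = 8
  J3 runs 4 units, time = 12
  J4 runs 4 units, time = 16
  J1 runs 4 units, time = 20
  J2 runs 3 units, time = 23
  J3 runs 4 units, time = 27
  J4 runs 4 units, time = 31
  J1 runs 4 units, time = 35
  J3 runs 1 units, time = 36
  J4 runs 1 units, time = 37
  J1 runs 2 units, time = 39
Finish times: [39, 23, 36, 37]
Average turnaround = 135/4 = 33.75

33.75


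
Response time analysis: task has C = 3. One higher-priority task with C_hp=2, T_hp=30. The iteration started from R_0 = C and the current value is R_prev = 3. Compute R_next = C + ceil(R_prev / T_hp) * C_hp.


R_next = C + ceil(R_prev / T_hp) * C_hp
ceil(3 / 30) = ceil(0.1) = 1
Interference = 1 * 2 = 2
R_next = 3 + 2 = 5

5


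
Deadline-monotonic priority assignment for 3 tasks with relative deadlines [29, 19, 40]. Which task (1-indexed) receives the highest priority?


Sort tasks by relative deadline (ascending):
  Task 2: deadline = 19
  Task 1: deadline = 29
  Task 3: deadline = 40
Priority order (highest first): [2, 1, 3]
Highest priority task = 2

2


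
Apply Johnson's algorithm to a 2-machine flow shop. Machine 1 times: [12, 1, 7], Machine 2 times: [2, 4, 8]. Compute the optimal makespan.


Apply Johnson's rule:
  Group 1 (a <= b): [(2, 1, 4), (3, 7, 8)]
  Group 2 (a > b): [(1, 12, 2)]
Optimal job order: [2, 3, 1]
Schedule:
  Job 2: M1 done at 1, M2 done at 5
  Job 3: M1 done at 8, M2 done at 16
  Job 1: M1 done at 20, M2 done at 22
Makespan = 22

22


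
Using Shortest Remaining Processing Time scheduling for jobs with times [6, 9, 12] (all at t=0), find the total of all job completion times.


Since all jobs arrive at t=0, SRPT equals SPT ordering.
SPT order: [6, 9, 12]
Completion times:
  Job 1: p=6, C=6
  Job 2: p=9, C=15
  Job 3: p=12, C=27
Total completion time = 6 + 15 + 27 = 48

48


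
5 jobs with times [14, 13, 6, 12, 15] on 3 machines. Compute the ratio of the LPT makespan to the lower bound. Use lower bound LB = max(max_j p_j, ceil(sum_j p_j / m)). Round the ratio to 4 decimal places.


LPT order: [15, 14, 13, 12, 6]
Machine loads after assignment: [15, 20, 25]
LPT makespan = 25
Lower bound = max(max_job, ceil(total/3)) = max(15, 20) = 20
Ratio = 25 / 20 = 1.25

1.25


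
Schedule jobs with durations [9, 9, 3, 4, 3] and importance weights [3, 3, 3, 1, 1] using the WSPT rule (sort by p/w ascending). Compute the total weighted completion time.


Compute p/w ratios and sort ascending (WSPT): [(3, 3), (9, 3), (9, 3), (3, 1), (4, 1)]
Compute weighted completion times:
  Job (p=3,w=3): C=3, w*C=3*3=9
  Job (p=9,w=3): C=12, w*C=3*12=36
  Job (p=9,w=3): C=21, w*C=3*21=63
  Job (p=3,w=1): C=24, w*C=1*24=24
  Job (p=4,w=1): C=28, w*C=1*28=28
Total weighted completion time = 160

160


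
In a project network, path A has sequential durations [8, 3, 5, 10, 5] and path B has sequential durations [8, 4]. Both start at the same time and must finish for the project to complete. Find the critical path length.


Path A total = 8 + 3 + 5 + 10 + 5 = 31
Path B total = 8 + 4 = 12
Critical path = longest path = max(31, 12) = 31

31


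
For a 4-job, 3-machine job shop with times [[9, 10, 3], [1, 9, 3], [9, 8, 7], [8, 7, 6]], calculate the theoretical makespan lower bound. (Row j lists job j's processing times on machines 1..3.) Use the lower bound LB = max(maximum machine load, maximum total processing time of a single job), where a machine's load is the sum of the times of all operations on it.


Machine loads:
  Machine 1: 9 + 1 + 9 + 8 = 27
  Machine 2: 10 + 9 + 8 + 7 = 34
  Machine 3: 3 + 3 + 7 + 6 = 19
Max machine load = 34
Job totals:
  Job 1: 22
  Job 2: 13
  Job 3: 24
  Job 4: 21
Max job total = 24
Lower bound = max(34, 24) = 34

34


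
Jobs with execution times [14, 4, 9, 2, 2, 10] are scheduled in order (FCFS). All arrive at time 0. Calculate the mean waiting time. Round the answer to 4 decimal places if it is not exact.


FCFS order (as given): [14, 4, 9, 2, 2, 10]
Waiting times:
  Job 1: wait = 0
  Job 2: wait = 14
  Job 3: wait = 18
  Job 4: wait = 27
  Job 5: wait = 29
  Job 6: wait = 31
Sum of waiting times = 119
Average waiting time = 119/6 = 19.8333

19.8333


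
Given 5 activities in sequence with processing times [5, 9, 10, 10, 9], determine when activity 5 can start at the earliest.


Activity 5 starts after activities 1 through 4 complete.
Predecessor durations: [5, 9, 10, 10]
ES = 5 + 9 + 10 + 10 = 34

34


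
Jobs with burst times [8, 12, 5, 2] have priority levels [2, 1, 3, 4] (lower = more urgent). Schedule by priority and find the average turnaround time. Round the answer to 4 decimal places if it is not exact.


Sort by priority (ascending = highest first):
Order: [(1, 12), (2, 8), (3, 5), (4, 2)]
Completion times:
  Priority 1, burst=12, C=12
  Priority 2, burst=8, C=20
  Priority 3, burst=5, C=25
  Priority 4, burst=2, C=27
Average turnaround = 84/4 = 21.0

21.0


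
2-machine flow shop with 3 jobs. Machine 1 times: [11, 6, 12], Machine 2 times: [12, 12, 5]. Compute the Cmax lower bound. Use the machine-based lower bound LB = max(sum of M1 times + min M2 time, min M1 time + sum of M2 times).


LB1 = sum(M1 times) + min(M2 times) = 29 + 5 = 34
LB2 = min(M1 times) + sum(M2 times) = 6 + 29 = 35
Lower bound = max(LB1, LB2) = max(34, 35) = 35

35


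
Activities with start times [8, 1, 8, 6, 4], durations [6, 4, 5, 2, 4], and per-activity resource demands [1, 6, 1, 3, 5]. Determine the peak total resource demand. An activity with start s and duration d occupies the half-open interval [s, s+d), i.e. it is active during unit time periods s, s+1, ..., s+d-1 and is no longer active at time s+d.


Each activity i is active on [start_i, start_i + duration_i).
Compute total resource usage per time slot:
  t=0: active resources = [], total = 0
  t=1: active resources = [6], total = 6
  t=2: active resources = [6], total = 6
  t=3: active resources = [6], total = 6
  t=4: active resources = [6, 5], total = 11
  t=5: active resources = [5], total = 5
  t=6: active resources = [3, 5], total = 8
  t=7: active resources = [3, 5], total = 8
  t=8: active resources = [1, 1], total = 2
  t=9: active resources = [1, 1], total = 2
  t=10: active resources = [1, 1], total = 2
  t=11: active resources = [1, 1], total = 2
  t=12: active resources = [1, 1], total = 2
  t=13: active resources = [1], total = 1
Peak resource demand = 11

11


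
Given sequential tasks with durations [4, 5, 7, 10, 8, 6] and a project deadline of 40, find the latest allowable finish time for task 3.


LF(activity 3) = deadline - sum of successor durations
Successors: activities 4 through 6 with durations [10, 8, 6]
Sum of successor durations = 24
LF = 40 - 24 = 16

16


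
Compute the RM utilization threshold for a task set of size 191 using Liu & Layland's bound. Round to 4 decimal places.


Compute 2^(1/191) = 1.0036356358
Subtract 1: 1.0036356358 - 1 = 0.0036356358
Multiply by n: 191 * 0.0036356358 = 0.6944064378
Round to 4 dp: 0.6944

0.6944


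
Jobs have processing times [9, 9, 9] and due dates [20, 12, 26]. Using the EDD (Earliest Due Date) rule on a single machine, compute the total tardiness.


Sort by due date (EDD order): [(9, 12), (9, 20), (9, 26)]
Compute completion times and tardiness:
  Job 1: p=9, d=12, C=9, tardiness=max(0,9-12)=0
  Job 2: p=9, d=20, C=18, tardiness=max(0,18-20)=0
  Job 3: p=9, d=26, C=27, tardiness=max(0,27-26)=1
Total tardiness = 1

1


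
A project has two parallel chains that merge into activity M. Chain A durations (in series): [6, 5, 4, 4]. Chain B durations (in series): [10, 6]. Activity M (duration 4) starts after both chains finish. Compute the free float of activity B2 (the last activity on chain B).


ES(B2) = sum of predecessors on chain B = 10
EF(B2) = ES + duration = 10 + 6 = 16
Successor of B2 is M. ES(M) = max(sum(A), sum(B)) = max(19, 16) = 19
Free float = ES(successor) - EF(current) = 19 - 16 = 3

3


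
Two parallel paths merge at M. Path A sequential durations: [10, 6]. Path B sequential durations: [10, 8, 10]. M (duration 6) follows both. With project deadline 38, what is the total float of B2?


Forward pass: ES(B2) = sum of predecessors on chain B = 10
EF = ES + duration = 10 + 8 = 18
Backward pass: LF(M) = deadline = 38; LS(M) = 38 - 6 = 32
LF(B2) = LS(M) - sum(successors on chain B) = 32 - 10 = 22
LS = LF - duration = 22 - 8 = 14
Total float = LS - ES = 14 - 10 = 4

4


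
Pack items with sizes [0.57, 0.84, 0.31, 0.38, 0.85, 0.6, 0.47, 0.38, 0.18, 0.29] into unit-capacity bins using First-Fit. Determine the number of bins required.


Place items sequentially using First-Fit:
  Item 0.57 -> new Bin 1
  Item 0.84 -> new Bin 2
  Item 0.31 -> Bin 1 (now 0.88)
  Item 0.38 -> new Bin 3
  Item 0.85 -> new Bin 4
  Item 0.6 -> Bin 3 (now 0.98)
  Item 0.47 -> new Bin 5
  Item 0.38 -> Bin 5 (now 0.85)
  Item 0.18 -> new Bin 6
  Item 0.29 -> Bin 6 (now 0.47)
Total bins used = 6

6


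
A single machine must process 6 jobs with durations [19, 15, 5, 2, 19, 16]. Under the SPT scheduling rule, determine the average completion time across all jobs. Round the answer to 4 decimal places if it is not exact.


Sort jobs by processing time (SPT order): [2, 5, 15, 16, 19, 19]
Compute completion times sequentially:
  Job 1: processing = 2, completes at 2
  Job 2: processing = 5, completes at 7
  Job 3: processing = 15, completes at 22
  Job 4: processing = 16, completes at 38
  Job 5: processing = 19, completes at 57
  Job 6: processing = 19, completes at 76
Sum of completion times = 202
Average completion time = 202/6 = 33.6667

33.6667


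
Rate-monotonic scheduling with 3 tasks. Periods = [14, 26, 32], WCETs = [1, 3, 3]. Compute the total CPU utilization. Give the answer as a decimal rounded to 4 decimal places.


Compute individual utilizations (exact fractions):
  Task 1: C/T = 1/14 (approx. 0.0714)
  Task 2: C/T = 3/26 (approx. 0.1154)
  Task 3: C/T = 3/32 (approx. 0.0938)
Total utilization U = 1/14 + 3/26 + 3/32 = 817/2912
Rounded to 4 decimal places: U = 0.2806
RM (Liu & Layland) bound for 3 tasks = 0.779763; compare with U = 817/2912 (approx. 0.280563)
U <= bound, so schedulable by RM sufficient condition.

0.2806


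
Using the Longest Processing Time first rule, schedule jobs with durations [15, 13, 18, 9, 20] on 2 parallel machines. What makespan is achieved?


Sort jobs in decreasing order (LPT): [20, 18, 15, 13, 9]
Assign each job to the least loaded machine:
  Machine 1: jobs [20, 13, 9], load = 42
  Machine 2: jobs [18, 15], load = 33
Makespan = max load = 42

42


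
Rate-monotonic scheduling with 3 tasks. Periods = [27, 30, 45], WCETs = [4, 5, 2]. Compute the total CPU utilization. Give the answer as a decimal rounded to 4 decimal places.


Compute individual utilizations (exact fractions):
  Task 1: C/T = 4/27 (approx. 0.1481)
  Task 2: C/T = 5/30 = 1/6 (approx. 0.1667)
  Task 3: C/T = 2/45 (approx. 0.0444)
Total utilization U = 4/27 + 1/6 + 2/45 = 97/270
Rounded to 4 decimal places: U = 0.3593
RM (Liu & Layland) bound for 3 tasks = 0.779763; compare with U = 97/270 (approx. 0.359259)
U <= bound, so schedulable by RM sufficient condition.

0.3593


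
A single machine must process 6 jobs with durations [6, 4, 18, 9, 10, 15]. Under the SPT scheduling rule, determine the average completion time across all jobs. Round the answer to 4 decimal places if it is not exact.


Sort jobs by processing time (SPT order): [4, 6, 9, 10, 15, 18]
Compute completion times sequentially:
  Job 1: processing = 4, completes at 4
  Job 2: processing = 6, completes at 10
  Job 3: processing = 9, completes at 19
  Job 4: processing = 10, completes at 29
  Job 5: processing = 15, completes at 44
  Job 6: processing = 18, completes at 62
Sum of completion times = 168
Average completion time = 168/6 = 28.0

28.0


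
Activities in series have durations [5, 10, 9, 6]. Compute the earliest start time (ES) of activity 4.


Activity 4 starts after activities 1 through 3 complete.
Predecessor durations: [5, 10, 9]
ES = 5 + 10 + 9 = 24

24


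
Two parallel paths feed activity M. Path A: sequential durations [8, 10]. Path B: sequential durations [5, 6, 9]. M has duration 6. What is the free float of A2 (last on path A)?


ES(A2) = sum of predecessors on chain A = 8
EF(A2) = ES + duration = 8 + 10 = 18
Successor of A2 is M. ES(M) = max(sum(A), sum(B)) = max(18, 20) = 20
Free float = ES(successor) - EF(current) = 20 - 18 = 2

2


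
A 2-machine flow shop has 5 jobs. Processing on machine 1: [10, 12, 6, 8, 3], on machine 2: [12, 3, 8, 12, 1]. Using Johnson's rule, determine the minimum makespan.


Apply Johnson's rule:
  Group 1 (a <= b): [(3, 6, 8), (4, 8, 12), (1, 10, 12)]
  Group 2 (a > b): [(2, 12, 3), (5, 3, 1)]
Optimal job order: [3, 4, 1, 2, 5]
Schedule:
  Job 3: M1 done at 6, M2 done at 14
  Job 4: M1 done at 14, M2 done at 26
  Job 1: M1 done at 24, M2 done at 38
  Job 2: M1 done at 36, M2 done at 41
  Job 5: M1 done at 39, M2 done at 42
Makespan = 42

42


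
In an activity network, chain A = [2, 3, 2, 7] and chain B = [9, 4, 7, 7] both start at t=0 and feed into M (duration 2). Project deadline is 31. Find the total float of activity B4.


Forward pass: ES(B4) = sum of predecessors on chain B = 20
EF = ES + duration = 20 + 7 = 27
Backward pass: LF(M) = deadline = 31; LS(M) = 31 - 2 = 29
LF(B4) = LS(M) - sum(successors on chain B) = 29 - 0 = 29
LS = LF - duration = 29 - 7 = 22
Total float = LS - ES = 22 - 20 = 2

2


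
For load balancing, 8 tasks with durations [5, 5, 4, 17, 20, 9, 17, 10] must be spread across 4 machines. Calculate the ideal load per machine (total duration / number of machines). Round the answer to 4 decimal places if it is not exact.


Total processing time = 5 + 5 + 4 + 17 + 20 + 9 + 17 + 10 = 87
Number of machines = 4
Ideal balanced load = 87 / 4 = 21.75

21.75


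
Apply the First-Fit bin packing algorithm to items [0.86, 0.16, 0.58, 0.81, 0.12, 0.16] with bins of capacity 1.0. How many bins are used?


Place items sequentially using First-Fit:
  Item 0.86 -> new Bin 1
  Item 0.16 -> new Bin 2
  Item 0.58 -> Bin 2 (now 0.74)
  Item 0.81 -> new Bin 3
  Item 0.12 -> Bin 1 (now 0.98)
  Item 0.16 -> Bin 2 (now 0.9)
Total bins used = 3

3


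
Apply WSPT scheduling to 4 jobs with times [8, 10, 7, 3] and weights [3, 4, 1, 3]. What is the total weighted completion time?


Compute p/w ratios and sort ascending (WSPT): [(3, 3), (10, 4), (8, 3), (7, 1)]
Compute weighted completion times:
  Job (p=3,w=3): C=3, w*C=3*3=9
  Job (p=10,w=4): C=13, w*C=4*13=52
  Job (p=8,w=3): C=21, w*C=3*21=63
  Job (p=7,w=1): C=28, w*C=1*28=28
Total weighted completion time = 152

152


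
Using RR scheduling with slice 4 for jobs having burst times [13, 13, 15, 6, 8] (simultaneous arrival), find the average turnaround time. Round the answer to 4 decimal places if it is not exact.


Time quantum = 4
Execution trace:
  J1 runs 4 units, time = 4
  J2 runs 4 units, time = 8
  J3 runs 4 units, time = 12
  J4 runs 4 units, time = 16
  J5 runs 4 units, time = 20
  J1 runs 4 units, time = 24
  J2 runs 4 units, time = 28
  J3 runs 4 units, time = 32
  J4 runs 2 units, time = 34
  J5 runs 4 units, time = 38
  J1 runs 4 units, time = 42
  J2 runs 4 units, time = 46
  J3 runs 4 units, time = 50
  J1 runs 1 units, time = 51
  J2 runs 1 units, time = 52
  J3 runs 3 units, time = 55
Finish times: [51, 52, 55, 34, 38]
Average turnaround = 230/5 = 46.0

46.0


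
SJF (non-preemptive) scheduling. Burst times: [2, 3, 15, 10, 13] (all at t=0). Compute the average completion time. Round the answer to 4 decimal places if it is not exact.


SJF order (ascending): [2, 3, 10, 13, 15]
Completion times:
  Job 1: burst=2, C=2
  Job 2: burst=3, C=5
  Job 3: burst=10, C=15
  Job 4: burst=13, C=28
  Job 5: burst=15, C=43
Average completion = 93/5 = 18.6

18.6


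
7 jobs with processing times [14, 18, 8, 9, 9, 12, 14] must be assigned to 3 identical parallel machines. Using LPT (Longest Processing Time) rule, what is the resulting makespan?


Sort jobs in decreasing order (LPT): [18, 14, 14, 12, 9, 9, 8]
Assign each job to the least loaded machine:
  Machine 1: jobs [18, 9], load = 27
  Machine 2: jobs [14, 12], load = 26
  Machine 3: jobs [14, 9, 8], load = 31
Makespan = max load = 31

31


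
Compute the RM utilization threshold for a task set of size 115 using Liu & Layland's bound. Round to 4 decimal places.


Compute 2^(1/115) = 1.0060455679
Subtract 1: 1.0060455679 - 1 = 0.0060455679
Multiply by n: 115 * 0.0060455679 = 0.6952403085
Round to 4 dp: 0.6952

0.6952


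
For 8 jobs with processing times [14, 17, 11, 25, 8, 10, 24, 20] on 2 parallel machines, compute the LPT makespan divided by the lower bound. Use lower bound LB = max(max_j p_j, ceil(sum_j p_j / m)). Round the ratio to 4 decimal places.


LPT order: [25, 24, 20, 17, 14, 11, 10, 8]
Machine loads after assignment: [64, 65]
LPT makespan = 65
Lower bound = max(max_job, ceil(total/2)) = max(25, 65) = 65
Ratio = 65 / 65 = 1.0

1.0


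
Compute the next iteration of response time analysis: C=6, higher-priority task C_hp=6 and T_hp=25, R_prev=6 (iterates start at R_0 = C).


R_next = C + ceil(R_prev / T_hp) * C_hp
ceil(6 / 25) = ceil(0.24) = 1
Interference = 1 * 6 = 6
R_next = 6 + 6 = 12

12


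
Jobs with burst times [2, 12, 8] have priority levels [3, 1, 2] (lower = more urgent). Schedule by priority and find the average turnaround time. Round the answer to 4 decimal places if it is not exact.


Sort by priority (ascending = highest first):
Order: [(1, 12), (2, 8), (3, 2)]
Completion times:
  Priority 1, burst=12, C=12
  Priority 2, burst=8, C=20
  Priority 3, burst=2, C=22
Average turnaround = 54/3 = 18.0

18.0


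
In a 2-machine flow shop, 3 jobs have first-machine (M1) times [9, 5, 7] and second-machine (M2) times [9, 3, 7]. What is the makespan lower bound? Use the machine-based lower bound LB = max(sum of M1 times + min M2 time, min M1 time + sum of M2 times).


LB1 = sum(M1 times) + min(M2 times) = 21 + 3 = 24
LB2 = min(M1 times) + sum(M2 times) = 5 + 19 = 24
Lower bound = max(LB1, LB2) = max(24, 24) = 24

24


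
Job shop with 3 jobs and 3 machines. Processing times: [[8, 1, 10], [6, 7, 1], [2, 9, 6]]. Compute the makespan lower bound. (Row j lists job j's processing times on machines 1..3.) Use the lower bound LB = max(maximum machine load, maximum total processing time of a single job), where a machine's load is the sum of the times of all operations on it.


Machine loads:
  Machine 1: 8 + 6 + 2 = 16
  Machine 2: 1 + 7 + 9 = 17
  Machine 3: 10 + 1 + 6 = 17
Max machine load = 17
Job totals:
  Job 1: 19
  Job 2: 14
  Job 3: 17
Max job total = 19
Lower bound = max(17, 19) = 19

19


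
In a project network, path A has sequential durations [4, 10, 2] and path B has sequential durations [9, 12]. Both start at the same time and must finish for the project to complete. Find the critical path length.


Path A total = 4 + 10 + 2 = 16
Path B total = 9 + 12 = 21
Critical path = longest path = max(16, 21) = 21

21


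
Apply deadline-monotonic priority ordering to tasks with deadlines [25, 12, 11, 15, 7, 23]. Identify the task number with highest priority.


Sort tasks by relative deadline (ascending):
  Task 5: deadline = 7
  Task 3: deadline = 11
  Task 2: deadline = 12
  Task 4: deadline = 15
  Task 6: deadline = 23
  Task 1: deadline = 25
Priority order (highest first): [5, 3, 2, 4, 6, 1]
Highest priority task = 5

5


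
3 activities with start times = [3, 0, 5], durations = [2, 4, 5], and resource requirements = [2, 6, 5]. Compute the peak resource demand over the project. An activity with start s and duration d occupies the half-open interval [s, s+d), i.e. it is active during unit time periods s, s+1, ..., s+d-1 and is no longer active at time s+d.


Each activity i is active on [start_i, start_i + duration_i).
Compute total resource usage per time slot:
  t=0: active resources = [6], total = 6
  t=1: active resources = [6], total = 6
  t=2: active resources = [6], total = 6
  t=3: active resources = [2, 6], total = 8
  t=4: active resources = [2], total = 2
  t=5: active resources = [5], total = 5
  t=6: active resources = [5], total = 5
  t=7: active resources = [5], total = 5
  t=8: active resources = [5], total = 5
  t=9: active resources = [5], total = 5
Peak resource demand = 8

8


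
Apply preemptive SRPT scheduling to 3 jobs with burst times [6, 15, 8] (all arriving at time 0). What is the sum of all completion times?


Since all jobs arrive at t=0, SRPT equals SPT ordering.
SPT order: [6, 8, 15]
Completion times:
  Job 1: p=6, C=6
  Job 2: p=8, C=14
  Job 3: p=15, C=29
Total completion time = 6 + 14 + 29 = 49

49


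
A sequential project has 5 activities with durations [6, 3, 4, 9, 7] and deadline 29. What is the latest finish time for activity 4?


LF(activity 4) = deadline - sum of successor durations
Successors: activities 5 through 5 with durations [7]
Sum of successor durations = 7
LF = 29 - 7 = 22

22


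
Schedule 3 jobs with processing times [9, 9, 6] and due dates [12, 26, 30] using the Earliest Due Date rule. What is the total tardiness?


Sort by due date (EDD order): [(9, 12), (9, 26), (6, 30)]
Compute completion times and tardiness:
  Job 1: p=9, d=12, C=9, tardiness=max(0,9-12)=0
  Job 2: p=9, d=26, C=18, tardiness=max(0,18-26)=0
  Job 3: p=6, d=30, C=24, tardiness=max(0,24-30)=0
Total tardiness = 0

0


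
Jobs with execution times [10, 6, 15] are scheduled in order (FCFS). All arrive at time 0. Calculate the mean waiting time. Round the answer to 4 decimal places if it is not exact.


FCFS order (as given): [10, 6, 15]
Waiting times:
  Job 1: wait = 0
  Job 2: wait = 10
  Job 3: wait = 16
Sum of waiting times = 26
Average waiting time = 26/3 = 8.6667

8.6667


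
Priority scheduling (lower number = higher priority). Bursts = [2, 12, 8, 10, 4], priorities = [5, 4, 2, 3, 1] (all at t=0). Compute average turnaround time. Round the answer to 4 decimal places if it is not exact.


Sort by priority (ascending = highest first):
Order: [(1, 4), (2, 8), (3, 10), (4, 12), (5, 2)]
Completion times:
  Priority 1, burst=4, C=4
  Priority 2, burst=8, C=12
  Priority 3, burst=10, C=22
  Priority 4, burst=12, C=34
  Priority 5, burst=2, C=36
Average turnaround = 108/5 = 21.6

21.6


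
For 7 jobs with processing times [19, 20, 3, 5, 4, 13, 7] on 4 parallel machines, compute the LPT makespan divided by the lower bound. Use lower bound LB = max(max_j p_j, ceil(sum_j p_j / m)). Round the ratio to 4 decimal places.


LPT order: [20, 19, 13, 7, 5, 4, 3]
Machine loads after assignment: [20, 19, 16, 16]
LPT makespan = 20
Lower bound = max(max_job, ceil(total/4)) = max(20, 18) = 20
Ratio = 20 / 20 = 1.0

1.0


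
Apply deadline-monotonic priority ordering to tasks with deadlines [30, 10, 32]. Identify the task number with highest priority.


Sort tasks by relative deadline (ascending):
  Task 2: deadline = 10
  Task 1: deadline = 30
  Task 3: deadline = 32
Priority order (highest first): [2, 1, 3]
Highest priority task = 2

2


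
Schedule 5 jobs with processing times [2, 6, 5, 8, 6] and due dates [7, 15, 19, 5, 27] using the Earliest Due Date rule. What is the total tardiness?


Sort by due date (EDD order): [(8, 5), (2, 7), (6, 15), (5, 19), (6, 27)]
Compute completion times and tardiness:
  Job 1: p=8, d=5, C=8, tardiness=max(0,8-5)=3
  Job 2: p=2, d=7, C=10, tardiness=max(0,10-7)=3
  Job 3: p=6, d=15, C=16, tardiness=max(0,16-15)=1
  Job 4: p=5, d=19, C=21, tardiness=max(0,21-19)=2
  Job 5: p=6, d=27, C=27, tardiness=max(0,27-27)=0
Total tardiness = 9

9


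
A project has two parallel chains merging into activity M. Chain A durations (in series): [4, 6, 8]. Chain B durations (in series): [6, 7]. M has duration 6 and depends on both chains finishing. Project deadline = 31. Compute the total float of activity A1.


Forward pass: ES(A1) = sum of predecessors on chain A = 0
EF = ES + duration = 0 + 4 = 4
Backward pass: LF(M) = deadline = 31; LS(M) = 31 - 6 = 25
LF(A1) = LS(M) - sum(successors on chain A) = 25 - 14 = 11
LS = LF - duration = 11 - 4 = 7
Total float = LS - ES = 7 - 0 = 7

7


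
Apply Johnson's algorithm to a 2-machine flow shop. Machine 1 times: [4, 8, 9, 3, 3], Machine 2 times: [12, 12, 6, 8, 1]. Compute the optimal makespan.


Apply Johnson's rule:
  Group 1 (a <= b): [(4, 3, 8), (1, 4, 12), (2, 8, 12)]
  Group 2 (a > b): [(3, 9, 6), (5, 3, 1)]
Optimal job order: [4, 1, 2, 3, 5]
Schedule:
  Job 4: M1 done at 3, M2 done at 11
  Job 1: M1 done at 7, M2 done at 23
  Job 2: M1 done at 15, M2 done at 35
  Job 3: M1 done at 24, M2 done at 41
  Job 5: M1 done at 27, M2 done at 42
Makespan = 42

42


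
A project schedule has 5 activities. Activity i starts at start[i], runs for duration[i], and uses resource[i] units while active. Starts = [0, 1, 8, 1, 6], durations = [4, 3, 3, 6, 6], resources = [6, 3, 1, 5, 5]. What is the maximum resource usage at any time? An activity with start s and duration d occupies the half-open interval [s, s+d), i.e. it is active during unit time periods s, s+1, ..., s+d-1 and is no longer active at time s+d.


Each activity i is active on [start_i, start_i + duration_i).
Compute total resource usage per time slot:
  t=0: active resources = [6], total = 6
  t=1: active resources = [6, 3, 5], total = 14
  t=2: active resources = [6, 3, 5], total = 14
  t=3: active resources = [6, 3, 5], total = 14
  t=4: active resources = [5], total = 5
  t=5: active resources = [5], total = 5
  t=6: active resources = [5, 5], total = 10
  t=7: active resources = [5], total = 5
  t=8: active resources = [1, 5], total = 6
  t=9: active resources = [1, 5], total = 6
  t=10: active resources = [1, 5], total = 6
  t=11: active resources = [5], total = 5
Peak resource demand = 14

14


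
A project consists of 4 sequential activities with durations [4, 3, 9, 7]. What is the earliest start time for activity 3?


Activity 3 starts after activities 1 through 2 complete.
Predecessor durations: [4, 3]
ES = 4 + 3 = 7

7


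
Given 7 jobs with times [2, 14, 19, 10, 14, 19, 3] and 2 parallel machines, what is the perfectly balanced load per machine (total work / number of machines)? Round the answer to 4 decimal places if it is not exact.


Total processing time = 2 + 14 + 19 + 10 + 14 + 19 + 3 = 81
Number of machines = 2
Ideal balanced load = 81 / 2 = 40.5

40.5


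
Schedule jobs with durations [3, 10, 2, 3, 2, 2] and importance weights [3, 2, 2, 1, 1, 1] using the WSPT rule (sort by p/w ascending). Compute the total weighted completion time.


Compute p/w ratios and sort ascending (WSPT): [(3, 3), (2, 2), (2, 1), (2, 1), (3, 1), (10, 2)]
Compute weighted completion times:
  Job (p=3,w=3): C=3, w*C=3*3=9
  Job (p=2,w=2): C=5, w*C=2*5=10
  Job (p=2,w=1): C=7, w*C=1*7=7
  Job (p=2,w=1): C=9, w*C=1*9=9
  Job (p=3,w=1): C=12, w*C=1*12=12
  Job (p=10,w=2): C=22, w*C=2*22=44
Total weighted completion time = 91

91


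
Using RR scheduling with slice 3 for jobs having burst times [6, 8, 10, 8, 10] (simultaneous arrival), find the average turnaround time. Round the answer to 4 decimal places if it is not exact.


Time quantum = 3
Execution trace:
  J1 runs 3 units, time = 3
  J2 runs 3 units, time = 6
  J3 runs 3 units, time = 9
  J4 runs 3 units, time = 12
  J5 runs 3 units, time = 15
  J1 runs 3 units, time = 18
  J2 runs 3 units, time = 21
  J3 runs 3 units, time = 24
  J4 runs 3 units, time = 27
  J5 runs 3 units, time = 30
  J2 runs 2 units, time = 32
  J3 runs 3 units, time = 35
  J4 runs 2 units, time = 37
  J5 runs 3 units, time = 40
  J3 runs 1 units, time = 41
  J5 runs 1 units, time = 42
Finish times: [18, 32, 41, 37, 42]
Average turnaround = 170/5 = 34.0

34.0
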